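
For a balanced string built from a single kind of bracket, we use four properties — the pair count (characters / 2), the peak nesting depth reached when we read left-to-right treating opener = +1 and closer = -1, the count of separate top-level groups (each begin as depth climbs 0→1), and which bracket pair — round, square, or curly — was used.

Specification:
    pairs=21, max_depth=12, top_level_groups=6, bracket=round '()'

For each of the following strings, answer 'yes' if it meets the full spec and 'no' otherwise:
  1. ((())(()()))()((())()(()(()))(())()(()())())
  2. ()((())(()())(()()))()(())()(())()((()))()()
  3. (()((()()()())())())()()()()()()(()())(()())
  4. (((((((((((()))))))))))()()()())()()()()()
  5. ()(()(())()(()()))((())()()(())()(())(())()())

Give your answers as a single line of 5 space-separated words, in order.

String 1 '((())(()()))()((())()(()(()))(())()(()())())': depth seq [1 2 3 2 1 2 3 2 3 2 1 0 1 0 1 2 3 2 1 2 1 2 3 2 3 4 3 2 1 2 3 2 1 2 1 2 3 2 3 2 1 2 1 0]
  -> pairs=22 depth=4 groups=3 -> no
String 2 '()((())(()())(()()))()(())()(())()((()))()()': depth seq [1 0 1 2 3 2 1 2 3 2 3 2 1 2 3 2 3 2 1 0 1 0 1 2 1 0 1 0 1 2 1 0 1 0 1 2 3 2 1 0 1 0 1 0]
  -> pairs=22 depth=3 groups=10 -> no
String 3 '(()((()()()())())())()()()()()()(()())(()())': depth seq [1 2 1 2 3 4 3 4 3 4 3 4 3 2 3 2 1 2 1 0 1 0 1 0 1 0 1 0 1 0 1 0 1 2 1 2 1 0 1 2 1 2 1 0]
  -> pairs=22 depth=4 groups=9 -> no
String 4 '(((((((((((()))))))))))()()()())()()()()()': depth seq [1 2 3 4 5 6 7 8 9 10 11 12 11 10 9 8 7 6 5 4 3 2 1 2 1 2 1 2 1 2 1 0 1 0 1 0 1 0 1 0 1 0]
  -> pairs=21 depth=12 groups=6 -> yes
String 5 '()(()(())()(()()))((())()()(())()(())(())()())': depth seq [1 0 1 2 1 2 3 2 1 2 1 2 3 2 3 2 1 0 1 2 3 2 1 2 1 2 1 2 3 2 1 2 1 2 3 2 1 2 3 2 1 2 1 2 1 0]
  -> pairs=23 depth=3 groups=3 -> no

Answer: no no no yes no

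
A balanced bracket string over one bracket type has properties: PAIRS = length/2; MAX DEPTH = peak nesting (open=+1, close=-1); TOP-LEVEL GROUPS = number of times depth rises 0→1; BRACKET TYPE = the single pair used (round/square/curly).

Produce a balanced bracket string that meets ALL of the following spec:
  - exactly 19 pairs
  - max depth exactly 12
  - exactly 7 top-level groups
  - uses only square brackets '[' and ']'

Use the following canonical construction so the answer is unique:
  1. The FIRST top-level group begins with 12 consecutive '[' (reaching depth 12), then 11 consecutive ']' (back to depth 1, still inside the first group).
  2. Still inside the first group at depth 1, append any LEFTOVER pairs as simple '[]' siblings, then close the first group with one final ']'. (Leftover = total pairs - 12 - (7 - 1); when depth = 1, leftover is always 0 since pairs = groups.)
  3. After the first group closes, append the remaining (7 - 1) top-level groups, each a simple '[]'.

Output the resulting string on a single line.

Spec: pairs=19 depth=12 groups=7
Leftover pairs = 19 - 12 - (7-1) = 1
First group: deep chain of depth 12 + 1 sibling pairs
Remaining 6 groups: simple '[]' each

Answer: [[[[[[[[[[[[]]]]]]]]]]][]][][][][][][]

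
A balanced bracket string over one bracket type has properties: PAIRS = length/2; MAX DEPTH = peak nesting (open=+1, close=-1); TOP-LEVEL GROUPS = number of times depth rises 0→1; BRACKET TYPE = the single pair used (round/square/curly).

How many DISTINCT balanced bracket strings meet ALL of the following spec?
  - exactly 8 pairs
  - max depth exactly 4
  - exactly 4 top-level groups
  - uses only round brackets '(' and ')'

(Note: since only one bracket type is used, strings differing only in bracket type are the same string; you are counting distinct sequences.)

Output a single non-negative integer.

Answer: 32

Derivation:
Spec: pairs=8 depth=4 groups=4
Count(depth <= 4) = 161
Count(depth <= 3) = 129
Count(depth == 4) = 161 - 129 = 32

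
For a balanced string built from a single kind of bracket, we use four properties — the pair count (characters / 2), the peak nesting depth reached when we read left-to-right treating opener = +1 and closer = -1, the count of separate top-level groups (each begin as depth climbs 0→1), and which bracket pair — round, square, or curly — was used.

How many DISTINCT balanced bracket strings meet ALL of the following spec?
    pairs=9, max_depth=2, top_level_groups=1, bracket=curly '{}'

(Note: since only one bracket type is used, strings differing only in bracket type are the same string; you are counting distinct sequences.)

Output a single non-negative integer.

Answer: 1

Derivation:
Spec: pairs=9 depth=2 groups=1
Count(depth <= 2) = 1
Count(depth <= 1) = 0
Count(depth == 2) = 1 - 0 = 1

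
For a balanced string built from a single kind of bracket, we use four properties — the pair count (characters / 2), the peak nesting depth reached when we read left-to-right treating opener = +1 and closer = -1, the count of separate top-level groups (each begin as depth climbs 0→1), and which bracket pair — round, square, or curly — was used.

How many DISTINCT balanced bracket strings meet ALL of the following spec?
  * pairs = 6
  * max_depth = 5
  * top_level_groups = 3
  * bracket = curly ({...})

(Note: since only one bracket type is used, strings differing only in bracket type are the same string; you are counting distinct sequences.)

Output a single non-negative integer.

Spec: pairs=6 depth=5 groups=3
Count(depth <= 5) = 28
Count(depth <= 4) = 28
Count(depth == 5) = 28 - 28 = 0

Answer: 0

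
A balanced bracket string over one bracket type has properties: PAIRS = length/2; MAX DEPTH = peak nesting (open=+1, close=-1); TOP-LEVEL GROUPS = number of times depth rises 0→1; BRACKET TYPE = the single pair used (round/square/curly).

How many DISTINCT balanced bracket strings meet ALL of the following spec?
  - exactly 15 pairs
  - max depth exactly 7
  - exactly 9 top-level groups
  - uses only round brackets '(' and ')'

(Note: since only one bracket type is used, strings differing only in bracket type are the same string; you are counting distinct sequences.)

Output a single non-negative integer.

Spec: pairs=15 depth=7 groups=9
Count(depth <= 7) = 23256
Count(depth <= 6) = 23247
Count(depth == 7) = 23256 - 23247 = 9

Answer: 9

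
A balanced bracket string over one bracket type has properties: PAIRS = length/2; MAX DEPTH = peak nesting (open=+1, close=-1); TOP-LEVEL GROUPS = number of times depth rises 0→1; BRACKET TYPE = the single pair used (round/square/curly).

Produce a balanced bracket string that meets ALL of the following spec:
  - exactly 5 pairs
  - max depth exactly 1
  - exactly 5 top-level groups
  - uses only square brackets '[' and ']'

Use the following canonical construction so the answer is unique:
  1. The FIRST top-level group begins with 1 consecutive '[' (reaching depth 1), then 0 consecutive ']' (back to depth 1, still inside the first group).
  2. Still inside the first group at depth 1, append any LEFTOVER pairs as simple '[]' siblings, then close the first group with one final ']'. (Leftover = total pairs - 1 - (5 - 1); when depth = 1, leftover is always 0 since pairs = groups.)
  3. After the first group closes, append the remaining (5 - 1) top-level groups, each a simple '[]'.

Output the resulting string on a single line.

Answer: [][][][][]

Derivation:
Spec: pairs=5 depth=1 groups=5
Leftover pairs = 5 - 1 - (5-1) = 0
First group: deep chain of depth 1 + 0 sibling pairs
Remaining 4 groups: simple '[]' each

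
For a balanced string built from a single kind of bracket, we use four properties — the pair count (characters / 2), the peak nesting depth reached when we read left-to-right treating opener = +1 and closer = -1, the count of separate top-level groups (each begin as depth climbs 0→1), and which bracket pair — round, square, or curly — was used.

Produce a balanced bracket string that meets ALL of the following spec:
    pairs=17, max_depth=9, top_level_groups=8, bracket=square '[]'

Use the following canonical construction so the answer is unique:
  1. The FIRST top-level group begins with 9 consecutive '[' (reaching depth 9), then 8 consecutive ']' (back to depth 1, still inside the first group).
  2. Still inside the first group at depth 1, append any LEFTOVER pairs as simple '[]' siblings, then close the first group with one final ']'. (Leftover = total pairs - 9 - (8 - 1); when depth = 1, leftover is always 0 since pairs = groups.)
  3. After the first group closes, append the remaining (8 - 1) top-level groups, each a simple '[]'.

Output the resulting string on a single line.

Answer: [[[[[[[[[]]]]]]]][]][][][][][][][]

Derivation:
Spec: pairs=17 depth=9 groups=8
Leftover pairs = 17 - 9 - (8-1) = 1
First group: deep chain of depth 9 + 1 sibling pairs
Remaining 7 groups: simple '[]' each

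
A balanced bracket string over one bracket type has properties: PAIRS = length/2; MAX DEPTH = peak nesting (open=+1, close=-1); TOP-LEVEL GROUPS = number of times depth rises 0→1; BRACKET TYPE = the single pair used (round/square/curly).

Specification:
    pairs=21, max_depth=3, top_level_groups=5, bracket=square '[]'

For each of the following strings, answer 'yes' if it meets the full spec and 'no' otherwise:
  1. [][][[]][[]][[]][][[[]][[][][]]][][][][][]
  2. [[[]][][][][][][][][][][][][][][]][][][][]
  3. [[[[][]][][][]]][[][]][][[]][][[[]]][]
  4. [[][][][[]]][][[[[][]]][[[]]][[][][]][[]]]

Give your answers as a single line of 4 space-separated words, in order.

Answer: no yes no no

Derivation:
String 1 '[][][[]][[]][[]][][[[]][[][][]]][][][][][]': depth seq [1 0 1 0 1 2 1 0 1 2 1 0 1 2 1 0 1 0 1 2 3 2 1 2 3 2 3 2 3 2 1 0 1 0 1 0 1 0 1 0 1 0]
  -> pairs=21 depth=3 groups=12 -> no
String 2 '[[[]][][][][][][][][][][][][][][]][][][][]': depth seq [1 2 3 2 1 2 1 2 1 2 1 2 1 2 1 2 1 2 1 2 1 2 1 2 1 2 1 2 1 2 1 2 1 0 1 0 1 0 1 0 1 0]
  -> pairs=21 depth=3 groups=5 -> yes
String 3 '[[[[][]][][][]]][[][]][][[]][][[[]]][]': depth seq [1 2 3 4 3 4 3 2 3 2 3 2 3 2 1 0 1 2 1 2 1 0 1 0 1 2 1 0 1 0 1 2 3 2 1 0 1 0]
  -> pairs=19 depth=4 groups=7 -> no
String 4 '[[][][][[]]][][[[[][]]][[[]]][[][][]][[]]]': depth seq [1 2 1 2 1 2 1 2 3 2 1 0 1 0 1 2 3 4 3 4 3 2 1 2 3 4 3 2 1 2 3 2 3 2 3 2 1 2 3 2 1 0]
  -> pairs=21 depth=4 groups=3 -> no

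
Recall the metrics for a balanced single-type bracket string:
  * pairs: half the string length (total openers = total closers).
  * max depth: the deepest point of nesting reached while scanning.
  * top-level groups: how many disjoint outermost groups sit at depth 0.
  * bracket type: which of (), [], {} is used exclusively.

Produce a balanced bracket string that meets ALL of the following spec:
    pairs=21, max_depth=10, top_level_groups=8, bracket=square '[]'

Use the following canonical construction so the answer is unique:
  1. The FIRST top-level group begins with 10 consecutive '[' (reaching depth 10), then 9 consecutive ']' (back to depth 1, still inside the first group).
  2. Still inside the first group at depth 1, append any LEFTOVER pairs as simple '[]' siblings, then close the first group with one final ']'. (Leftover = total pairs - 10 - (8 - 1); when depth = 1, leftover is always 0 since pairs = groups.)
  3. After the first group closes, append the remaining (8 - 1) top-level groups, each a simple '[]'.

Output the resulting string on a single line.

Spec: pairs=21 depth=10 groups=8
Leftover pairs = 21 - 10 - (8-1) = 4
First group: deep chain of depth 10 + 4 sibling pairs
Remaining 7 groups: simple '[]' each

Answer: [[[[[[[[[[]]]]]]]]][][][][]][][][][][][][]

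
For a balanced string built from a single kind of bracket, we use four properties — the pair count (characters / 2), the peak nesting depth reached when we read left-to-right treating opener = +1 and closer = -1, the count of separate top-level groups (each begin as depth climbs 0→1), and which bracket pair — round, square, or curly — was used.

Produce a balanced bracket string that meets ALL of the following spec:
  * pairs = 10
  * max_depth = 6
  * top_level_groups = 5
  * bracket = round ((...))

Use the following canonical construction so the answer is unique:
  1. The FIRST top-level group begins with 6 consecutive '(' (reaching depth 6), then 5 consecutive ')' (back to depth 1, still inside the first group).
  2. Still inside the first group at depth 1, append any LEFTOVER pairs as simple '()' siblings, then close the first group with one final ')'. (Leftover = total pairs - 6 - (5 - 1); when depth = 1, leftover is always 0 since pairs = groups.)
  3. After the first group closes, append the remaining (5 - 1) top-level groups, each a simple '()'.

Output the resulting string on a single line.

Answer: (((((())))))()()()()

Derivation:
Spec: pairs=10 depth=6 groups=5
Leftover pairs = 10 - 6 - (5-1) = 0
First group: deep chain of depth 6 + 0 sibling pairs
Remaining 4 groups: simple '()' each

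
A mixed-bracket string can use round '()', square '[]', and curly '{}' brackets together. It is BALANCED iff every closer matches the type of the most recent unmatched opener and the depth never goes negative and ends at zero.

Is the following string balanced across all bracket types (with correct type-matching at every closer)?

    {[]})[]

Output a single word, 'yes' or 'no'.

Answer: no

Derivation:
pos 0: push '{'; stack = {
pos 1: push '['; stack = {[
pos 2: ']' matches '['; pop; stack = {
pos 3: '}' matches '{'; pop; stack = (empty)
pos 4: saw closer ')' but stack is empty → INVALID
Verdict: unmatched closer ')' at position 4 → no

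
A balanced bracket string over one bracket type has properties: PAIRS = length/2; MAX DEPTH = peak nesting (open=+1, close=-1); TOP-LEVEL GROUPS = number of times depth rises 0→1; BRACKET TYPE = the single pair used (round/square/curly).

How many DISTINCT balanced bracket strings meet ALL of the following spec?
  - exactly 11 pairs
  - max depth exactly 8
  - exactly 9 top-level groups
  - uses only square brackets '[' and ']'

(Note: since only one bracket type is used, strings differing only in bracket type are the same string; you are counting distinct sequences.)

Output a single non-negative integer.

Answer: 0

Derivation:
Spec: pairs=11 depth=8 groups=9
Count(depth <= 8) = 54
Count(depth <= 7) = 54
Count(depth == 8) = 54 - 54 = 0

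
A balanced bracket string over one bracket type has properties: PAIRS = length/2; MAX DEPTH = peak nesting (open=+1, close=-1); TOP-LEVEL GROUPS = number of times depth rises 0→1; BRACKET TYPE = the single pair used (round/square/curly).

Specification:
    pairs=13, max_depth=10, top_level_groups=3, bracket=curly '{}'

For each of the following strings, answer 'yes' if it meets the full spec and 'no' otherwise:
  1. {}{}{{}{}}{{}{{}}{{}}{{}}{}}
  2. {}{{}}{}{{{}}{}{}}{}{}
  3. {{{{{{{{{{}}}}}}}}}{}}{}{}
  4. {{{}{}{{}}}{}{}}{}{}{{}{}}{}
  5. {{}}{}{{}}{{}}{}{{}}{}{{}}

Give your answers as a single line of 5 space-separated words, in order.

Answer: no no yes no no

Derivation:
String 1 '{}{}{{}{}}{{}{{}}{{}}{{}}{}}': depth seq [1 0 1 0 1 2 1 2 1 0 1 2 1 2 3 2 1 2 3 2 1 2 3 2 1 2 1 0]
  -> pairs=14 depth=3 groups=4 -> no
String 2 '{}{{}}{}{{{}}{}{}}{}{}': depth seq [1 0 1 2 1 0 1 0 1 2 3 2 1 2 1 2 1 0 1 0 1 0]
  -> pairs=11 depth=3 groups=6 -> no
String 3 '{{{{{{{{{{}}}}}}}}}{}}{}{}': depth seq [1 2 3 4 5 6 7 8 9 10 9 8 7 6 5 4 3 2 1 2 1 0 1 0 1 0]
  -> pairs=13 depth=10 groups=3 -> yes
String 4 '{{{}{}{{}}}{}{}}{}{}{{}{}}{}': depth seq [1 2 3 2 3 2 3 4 3 2 1 2 1 2 1 0 1 0 1 0 1 2 1 2 1 0 1 0]
  -> pairs=14 depth=4 groups=5 -> no
String 5 '{{}}{}{{}}{{}}{}{{}}{}{{}}': depth seq [1 2 1 0 1 0 1 2 1 0 1 2 1 0 1 0 1 2 1 0 1 0 1 2 1 0]
  -> pairs=13 depth=2 groups=8 -> no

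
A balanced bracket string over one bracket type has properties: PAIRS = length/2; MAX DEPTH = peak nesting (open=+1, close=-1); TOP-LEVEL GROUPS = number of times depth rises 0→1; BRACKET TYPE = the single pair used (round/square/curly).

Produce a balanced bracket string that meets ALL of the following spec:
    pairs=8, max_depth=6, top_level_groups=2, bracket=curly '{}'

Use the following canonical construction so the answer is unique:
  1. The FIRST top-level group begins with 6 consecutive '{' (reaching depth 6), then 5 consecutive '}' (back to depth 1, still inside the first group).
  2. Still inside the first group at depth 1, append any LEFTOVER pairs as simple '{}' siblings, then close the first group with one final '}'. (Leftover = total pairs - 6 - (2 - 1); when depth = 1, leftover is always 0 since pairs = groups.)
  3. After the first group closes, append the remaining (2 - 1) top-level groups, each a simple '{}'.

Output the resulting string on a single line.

Answer: {{{{{{}}}}}{}}{}

Derivation:
Spec: pairs=8 depth=6 groups=2
Leftover pairs = 8 - 6 - (2-1) = 1
First group: deep chain of depth 6 + 1 sibling pairs
Remaining 1 groups: simple '{}' each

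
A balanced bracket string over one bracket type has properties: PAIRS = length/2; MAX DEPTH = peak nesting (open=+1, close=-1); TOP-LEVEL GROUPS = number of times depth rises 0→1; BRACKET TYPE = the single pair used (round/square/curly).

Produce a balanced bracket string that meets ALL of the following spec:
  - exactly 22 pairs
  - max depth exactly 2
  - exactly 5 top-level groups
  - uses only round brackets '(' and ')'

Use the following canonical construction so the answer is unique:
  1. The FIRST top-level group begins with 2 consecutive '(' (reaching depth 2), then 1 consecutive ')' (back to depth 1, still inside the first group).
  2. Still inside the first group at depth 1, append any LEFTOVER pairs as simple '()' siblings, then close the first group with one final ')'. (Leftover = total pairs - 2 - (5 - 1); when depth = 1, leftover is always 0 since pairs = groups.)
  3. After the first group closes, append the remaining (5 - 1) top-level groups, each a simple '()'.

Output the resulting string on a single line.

Spec: pairs=22 depth=2 groups=5
Leftover pairs = 22 - 2 - (5-1) = 16
First group: deep chain of depth 2 + 16 sibling pairs
Remaining 4 groups: simple '()' each

Answer: (()()()()()()()()()()()()()()()()())()()()()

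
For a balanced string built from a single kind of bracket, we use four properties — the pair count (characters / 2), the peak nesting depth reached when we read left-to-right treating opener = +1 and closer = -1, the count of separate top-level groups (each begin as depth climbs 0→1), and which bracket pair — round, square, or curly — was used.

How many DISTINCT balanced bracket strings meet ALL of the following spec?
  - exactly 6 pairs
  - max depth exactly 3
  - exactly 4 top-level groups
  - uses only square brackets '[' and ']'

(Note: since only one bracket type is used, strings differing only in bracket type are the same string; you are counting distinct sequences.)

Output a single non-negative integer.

Spec: pairs=6 depth=3 groups=4
Count(depth <= 3) = 14
Count(depth <= 2) = 10
Count(depth == 3) = 14 - 10 = 4

Answer: 4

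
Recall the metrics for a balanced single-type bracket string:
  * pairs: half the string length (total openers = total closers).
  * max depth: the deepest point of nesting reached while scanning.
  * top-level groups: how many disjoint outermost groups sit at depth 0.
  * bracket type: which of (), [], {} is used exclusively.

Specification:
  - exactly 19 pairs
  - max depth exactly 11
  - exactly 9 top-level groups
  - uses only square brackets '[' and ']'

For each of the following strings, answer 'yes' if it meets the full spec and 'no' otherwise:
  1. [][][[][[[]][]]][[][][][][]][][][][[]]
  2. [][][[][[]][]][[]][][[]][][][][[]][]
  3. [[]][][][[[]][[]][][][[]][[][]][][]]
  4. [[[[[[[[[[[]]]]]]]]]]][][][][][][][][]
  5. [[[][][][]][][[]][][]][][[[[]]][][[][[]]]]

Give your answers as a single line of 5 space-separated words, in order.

Answer: no no no yes no

Derivation:
String 1 '[][][[][[[]][]]][[][][][][]][][][][[]]': depth seq [1 0 1 0 1 2 1 2 3 4 3 2 3 2 1 0 1 2 1 2 1 2 1 2 1 2 1 0 1 0 1 0 1 0 1 2 1 0]
  -> pairs=19 depth=4 groups=8 -> no
String 2 '[][][[][[]][]][[]][][[]][][][][[]][]': depth seq [1 0 1 0 1 2 1 2 3 2 1 2 1 0 1 2 1 0 1 0 1 2 1 0 1 0 1 0 1 0 1 2 1 0 1 0]
  -> pairs=18 depth=3 groups=11 -> no
String 3 '[[]][][][[[]][[]][][][[]][[][]][][]]': depth seq [1 2 1 0 1 0 1 0 1 2 3 2 1 2 3 2 1 2 1 2 1 2 3 2 1 2 3 2 3 2 1 2 1 2 1 0]
  -> pairs=18 depth=3 groups=4 -> no
String 4 '[[[[[[[[[[[]]]]]]]]]]][][][][][][][][]': depth seq [1 2 3 4 5 6 7 8 9 10 11 10 9 8 7 6 5 4 3 2 1 0 1 0 1 0 1 0 1 0 1 0 1 0 1 0 1 0]
  -> pairs=19 depth=11 groups=9 -> yes
String 5 '[[[][][][]][][[]][][]][][[[[]]][][[][[]]]]': depth seq [1 2 3 2 3 2 3 2 3 2 1 2 1 2 3 2 1 2 1 2 1 0 1 0 1 2 3 4 3 2 1 2 1 2 3 2 3 4 3 2 1 0]
  -> pairs=21 depth=4 groups=3 -> no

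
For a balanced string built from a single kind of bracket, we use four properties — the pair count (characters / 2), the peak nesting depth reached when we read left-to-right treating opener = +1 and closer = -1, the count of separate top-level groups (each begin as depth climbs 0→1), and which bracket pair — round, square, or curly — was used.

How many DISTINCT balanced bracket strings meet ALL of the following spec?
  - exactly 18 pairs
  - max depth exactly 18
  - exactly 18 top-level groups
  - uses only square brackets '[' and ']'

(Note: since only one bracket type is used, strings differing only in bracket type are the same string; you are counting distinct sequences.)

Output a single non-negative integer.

Spec: pairs=18 depth=18 groups=18
Count(depth <= 18) = 1
Count(depth <= 17) = 1
Count(depth == 18) = 1 - 1 = 0

Answer: 0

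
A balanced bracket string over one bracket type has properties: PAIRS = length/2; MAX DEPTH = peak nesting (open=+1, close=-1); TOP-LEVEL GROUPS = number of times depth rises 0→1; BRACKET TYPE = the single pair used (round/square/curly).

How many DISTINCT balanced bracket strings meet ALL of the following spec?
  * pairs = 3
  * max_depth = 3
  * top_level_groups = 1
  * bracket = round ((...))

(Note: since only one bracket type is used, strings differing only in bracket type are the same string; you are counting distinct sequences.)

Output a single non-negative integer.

Answer: 1

Derivation:
Spec: pairs=3 depth=3 groups=1
Count(depth <= 3) = 2
Count(depth <= 2) = 1
Count(depth == 3) = 2 - 1 = 1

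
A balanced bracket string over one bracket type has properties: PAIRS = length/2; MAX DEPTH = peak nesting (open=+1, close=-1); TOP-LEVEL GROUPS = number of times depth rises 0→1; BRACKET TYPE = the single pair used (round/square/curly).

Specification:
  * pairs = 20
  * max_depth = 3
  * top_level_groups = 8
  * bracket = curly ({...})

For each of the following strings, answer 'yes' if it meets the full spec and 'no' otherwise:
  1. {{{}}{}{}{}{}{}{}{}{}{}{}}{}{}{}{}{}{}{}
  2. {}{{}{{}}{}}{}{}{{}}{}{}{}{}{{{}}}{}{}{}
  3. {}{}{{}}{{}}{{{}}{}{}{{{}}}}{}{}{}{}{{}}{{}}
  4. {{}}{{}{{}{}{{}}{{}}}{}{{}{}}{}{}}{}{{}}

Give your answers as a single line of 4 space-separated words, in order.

Answer: yes no no no

Derivation:
String 1 '{{{}}{}{}{}{}{}{}{}{}{}{}}{}{}{}{}{}{}{}': depth seq [1 2 3 2 1 2 1 2 1 2 1 2 1 2 1 2 1 2 1 2 1 2 1 2 1 0 1 0 1 0 1 0 1 0 1 0 1 0 1 0]
  -> pairs=20 depth=3 groups=8 -> yes
String 2 '{}{{}{{}}{}}{}{}{{}}{}{}{}{}{{{}}}{}{}{}': depth seq [1 0 1 2 1 2 3 2 1 2 1 0 1 0 1 0 1 2 1 0 1 0 1 0 1 0 1 0 1 2 3 2 1 0 1 0 1 0 1 0]
  -> pairs=20 depth=3 groups=13 -> no
String 3 '{}{}{{}}{{}}{{{}}{}{}{{{}}}}{}{}{}{}{{}}{{}}': depth seq [1 0 1 0 1 2 1 0 1 2 1 0 1 2 3 2 1 2 1 2 1 2 3 4 3 2 1 0 1 0 1 0 1 0 1 0 1 2 1 0 1 2 1 0]
  -> pairs=22 depth=4 groups=11 -> no
String 4 '{{}}{{}{{}{}{{}}{{}}}{}{{}{}}{}{}}{}{{}}': depth seq [1 2 1 0 1 2 1 2 3 2 3 2 3 4 3 2 3 4 3 2 1 2 1 2 3 2 3 2 1 2 1 2 1 0 1 0 1 2 1 0]
  -> pairs=20 depth=4 groups=4 -> no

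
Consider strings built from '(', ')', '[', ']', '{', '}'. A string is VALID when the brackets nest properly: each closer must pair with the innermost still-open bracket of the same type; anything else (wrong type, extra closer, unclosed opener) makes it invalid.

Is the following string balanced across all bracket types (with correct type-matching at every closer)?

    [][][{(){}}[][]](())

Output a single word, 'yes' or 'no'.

Answer: yes

Derivation:
pos 0: push '['; stack = [
pos 1: ']' matches '['; pop; stack = (empty)
pos 2: push '['; stack = [
pos 3: ']' matches '['; pop; stack = (empty)
pos 4: push '['; stack = [
pos 5: push '{'; stack = [{
pos 6: push '('; stack = [{(
pos 7: ')' matches '('; pop; stack = [{
pos 8: push '{'; stack = [{{
pos 9: '}' matches '{'; pop; stack = [{
pos 10: '}' matches '{'; pop; stack = [
pos 11: push '['; stack = [[
pos 12: ']' matches '['; pop; stack = [
pos 13: push '['; stack = [[
pos 14: ']' matches '['; pop; stack = [
pos 15: ']' matches '['; pop; stack = (empty)
pos 16: push '('; stack = (
pos 17: push '('; stack = ((
pos 18: ')' matches '('; pop; stack = (
pos 19: ')' matches '('; pop; stack = (empty)
end: stack empty → VALID
Verdict: properly nested → yes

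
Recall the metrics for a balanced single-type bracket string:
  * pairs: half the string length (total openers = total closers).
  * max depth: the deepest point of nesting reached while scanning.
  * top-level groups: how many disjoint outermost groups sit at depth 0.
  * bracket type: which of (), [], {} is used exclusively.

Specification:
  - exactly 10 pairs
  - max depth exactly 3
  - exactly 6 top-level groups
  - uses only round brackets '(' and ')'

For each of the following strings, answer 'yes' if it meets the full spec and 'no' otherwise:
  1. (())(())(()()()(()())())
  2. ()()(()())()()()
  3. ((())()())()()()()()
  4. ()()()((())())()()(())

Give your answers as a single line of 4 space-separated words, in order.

Answer: no no yes no

Derivation:
String 1 '(())(())(()()()(()())())': depth seq [1 2 1 0 1 2 1 0 1 2 1 2 1 2 1 2 3 2 3 2 1 2 1 0]
  -> pairs=12 depth=3 groups=3 -> no
String 2 '()()(()())()()()': depth seq [1 0 1 0 1 2 1 2 1 0 1 0 1 0 1 0]
  -> pairs=8 depth=2 groups=6 -> no
String 3 '((())()())()()()()()': depth seq [1 2 3 2 1 2 1 2 1 0 1 0 1 0 1 0 1 0 1 0]
  -> pairs=10 depth=3 groups=6 -> yes
String 4 '()()()((())())()()(())': depth seq [1 0 1 0 1 0 1 2 3 2 1 2 1 0 1 0 1 0 1 2 1 0]
  -> pairs=11 depth=3 groups=7 -> no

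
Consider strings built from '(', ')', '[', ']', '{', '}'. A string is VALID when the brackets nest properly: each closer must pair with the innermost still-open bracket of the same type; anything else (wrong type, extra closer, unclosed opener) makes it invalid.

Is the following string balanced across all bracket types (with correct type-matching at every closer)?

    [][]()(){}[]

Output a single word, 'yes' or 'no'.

pos 0: push '['; stack = [
pos 1: ']' matches '['; pop; stack = (empty)
pos 2: push '['; stack = [
pos 3: ']' matches '['; pop; stack = (empty)
pos 4: push '('; stack = (
pos 5: ')' matches '('; pop; stack = (empty)
pos 6: push '('; stack = (
pos 7: ')' matches '('; pop; stack = (empty)
pos 8: push '{'; stack = {
pos 9: '}' matches '{'; pop; stack = (empty)
pos 10: push '['; stack = [
pos 11: ']' matches '['; pop; stack = (empty)
end: stack empty → VALID
Verdict: properly nested → yes

Answer: yes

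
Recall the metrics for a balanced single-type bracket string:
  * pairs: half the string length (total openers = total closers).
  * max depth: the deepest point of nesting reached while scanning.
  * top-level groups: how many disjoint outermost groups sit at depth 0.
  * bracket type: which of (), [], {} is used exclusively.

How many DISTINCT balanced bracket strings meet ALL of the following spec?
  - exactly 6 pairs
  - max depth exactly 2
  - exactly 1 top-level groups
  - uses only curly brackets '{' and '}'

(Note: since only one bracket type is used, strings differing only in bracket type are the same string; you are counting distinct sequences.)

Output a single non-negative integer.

Answer: 1

Derivation:
Spec: pairs=6 depth=2 groups=1
Count(depth <= 2) = 1
Count(depth <= 1) = 0
Count(depth == 2) = 1 - 0 = 1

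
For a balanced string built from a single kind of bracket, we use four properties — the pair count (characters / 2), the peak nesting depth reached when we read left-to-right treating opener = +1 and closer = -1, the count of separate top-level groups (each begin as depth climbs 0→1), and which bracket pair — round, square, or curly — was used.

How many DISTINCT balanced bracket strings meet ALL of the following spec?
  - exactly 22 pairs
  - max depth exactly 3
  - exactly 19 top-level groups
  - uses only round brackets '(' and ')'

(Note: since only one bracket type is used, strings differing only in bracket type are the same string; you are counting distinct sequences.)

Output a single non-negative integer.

Spec: pairs=22 depth=3 groups=19
Count(depth <= 3) = 1729
Count(depth <= 2) = 1330
Count(depth == 3) = 1729 - 1330 = 399

Answer: 399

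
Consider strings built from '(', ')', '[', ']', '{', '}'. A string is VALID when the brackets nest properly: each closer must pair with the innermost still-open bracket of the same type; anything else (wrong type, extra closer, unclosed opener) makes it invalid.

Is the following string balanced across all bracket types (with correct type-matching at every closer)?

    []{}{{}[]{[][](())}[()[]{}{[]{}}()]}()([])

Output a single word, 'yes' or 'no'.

Answer: yes

Derivation:
pos 0: push '['; stack = [
pos 1: ']' matches '['; pop; stack = (empty)
pos 2: push '{'; stack = {
pos 3: '}' matches '{'; pop; stack = (empty)
pos 4: push '{'; stack = {
pos 5: push '{'; stack = {{
pos 6: '}' matches '{'; pop; stack = {
pos 7: push '['; stack = {[
pos 8: ']' matches '['; pop; stack = {
pos 9: push '{'; stack = {{
pos 10: push '['; stack = {{[
pos 11: ']' matches '['; pop; stack = {{
pos 12: push '['; stack = {{[
pos 13: ']' matches '['; pop; stack = {{
pos 14: push '('; stack = {{(
pos 15: push '('; stack = {{((
pos 16: ')' matches '('; pop; stack = {{(
pos 17: ')' matches '('; pop; stack = {{
pos 18: '}' matches '{'; pop; stack = {
pos 19: push '['; stack = {[
pos 20: push '('; stack = {[(
pos 21: ')' matches '('; pop; stack = {[
pos 22: push '['; stack = {[[
pos 23: ']' matches '['; pop; stack = {[
pos 24: push '{'; stack = {[{
pos 25: '}' matches '{'; pop; stack = {[
pos 26: push '{'; stack = {[{
pos 27: push '['; stack = {[{[
pos 28: ']' matches '['; pop; stack = {[{
pos 29: push '{'; stack = {[{{
pos 30: '}' matches '{'; pop; stack = {[{
pos 31: '}' matches '{'; pop; stack = {[
pos 32: push '('; stack = {[(
pos 33: ')' matches '('; pop; stack = {[
pos 34: ']' matches '['; pop; stack = {
pos 35: '}' matches '{'; pop; stack = (empty)
pos 36: push '('; stack = (
pos 37: ')' matches '('; pop; stack = (empty)
pos 38: push '('; stack = (
pos 39: push '['; stack = ([
pos 40: ']' matches '['; pop; stack = (
pos 41: ')' matches '('; pop; stack = (empty)
end: stack empty → VALID
Verdict: properly nested → yes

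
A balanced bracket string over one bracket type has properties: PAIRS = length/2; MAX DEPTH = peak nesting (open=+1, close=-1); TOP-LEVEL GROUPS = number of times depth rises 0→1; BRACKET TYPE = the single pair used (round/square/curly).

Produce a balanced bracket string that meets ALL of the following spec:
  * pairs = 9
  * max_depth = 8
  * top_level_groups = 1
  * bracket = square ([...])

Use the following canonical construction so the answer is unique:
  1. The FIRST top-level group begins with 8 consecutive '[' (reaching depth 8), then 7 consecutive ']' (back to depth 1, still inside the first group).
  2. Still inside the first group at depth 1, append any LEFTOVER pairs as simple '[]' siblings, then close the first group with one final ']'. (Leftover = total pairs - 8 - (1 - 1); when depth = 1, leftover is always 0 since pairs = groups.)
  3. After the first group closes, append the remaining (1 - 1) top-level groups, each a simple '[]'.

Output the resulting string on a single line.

Answer: [[[[[[[[]]]]]]][]]

Derivation:
Spec: pairs=9 depth=8 groups=1
Leftover pairs = 9 - 8 - (1-1) = 1
First group: deep chain of depth 8 + 1 sibling pairs
Remaining 0 groups: simple '[]' each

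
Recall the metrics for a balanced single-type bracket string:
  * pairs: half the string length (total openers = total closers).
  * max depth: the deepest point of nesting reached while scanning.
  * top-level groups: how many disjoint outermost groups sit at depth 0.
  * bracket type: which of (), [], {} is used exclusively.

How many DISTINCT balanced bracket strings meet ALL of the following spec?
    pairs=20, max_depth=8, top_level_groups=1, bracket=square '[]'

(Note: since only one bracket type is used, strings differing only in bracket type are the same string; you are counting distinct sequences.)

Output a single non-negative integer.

Answer: 352754930

Derivation:
Spec: pairs=20 depth=8 groups=1
Count(depth <= 8) = 1346396146
Count(depth <= 7) = 993641216
Count(depth == 8) = 1346396146 - 993641216 = 352754930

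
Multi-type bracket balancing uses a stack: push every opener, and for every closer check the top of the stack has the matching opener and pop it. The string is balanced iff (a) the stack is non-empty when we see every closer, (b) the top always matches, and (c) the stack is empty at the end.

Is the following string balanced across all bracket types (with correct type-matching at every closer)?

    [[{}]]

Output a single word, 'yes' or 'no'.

Answer: yes

Derivation:
pos 0: push '['; stack = [
pos 1: push '['; stack = [[
pos 2: push '{'; stack = [[{
pos 3: '}' matches '{'; pop; stack = [[
pos 4: ']' matches '['; pop; stack = [
pos 5: ']' matches '['; pop; stack = (empty)
end: stack empty → VALID
Verdict: properly nested → yes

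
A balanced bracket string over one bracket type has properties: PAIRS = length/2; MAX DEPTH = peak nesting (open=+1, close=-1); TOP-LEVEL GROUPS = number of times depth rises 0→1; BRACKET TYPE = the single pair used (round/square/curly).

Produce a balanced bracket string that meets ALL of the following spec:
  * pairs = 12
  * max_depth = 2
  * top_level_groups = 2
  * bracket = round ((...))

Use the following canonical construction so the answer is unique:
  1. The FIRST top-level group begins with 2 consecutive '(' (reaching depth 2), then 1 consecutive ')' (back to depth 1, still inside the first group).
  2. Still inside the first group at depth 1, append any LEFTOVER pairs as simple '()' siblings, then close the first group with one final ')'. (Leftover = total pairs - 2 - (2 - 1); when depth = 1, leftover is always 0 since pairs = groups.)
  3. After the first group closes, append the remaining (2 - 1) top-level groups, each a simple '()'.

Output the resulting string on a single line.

Answer: (()()()()()()()()()())()

Derivation:
Spec: pairs=12 depth=2 groups=2
Leftover pairs = 12 - 2 - (2-1) = 9
First group: deep chain of depth 2 + 9 sibling pairs
Remaining 1 groups: simple '()' each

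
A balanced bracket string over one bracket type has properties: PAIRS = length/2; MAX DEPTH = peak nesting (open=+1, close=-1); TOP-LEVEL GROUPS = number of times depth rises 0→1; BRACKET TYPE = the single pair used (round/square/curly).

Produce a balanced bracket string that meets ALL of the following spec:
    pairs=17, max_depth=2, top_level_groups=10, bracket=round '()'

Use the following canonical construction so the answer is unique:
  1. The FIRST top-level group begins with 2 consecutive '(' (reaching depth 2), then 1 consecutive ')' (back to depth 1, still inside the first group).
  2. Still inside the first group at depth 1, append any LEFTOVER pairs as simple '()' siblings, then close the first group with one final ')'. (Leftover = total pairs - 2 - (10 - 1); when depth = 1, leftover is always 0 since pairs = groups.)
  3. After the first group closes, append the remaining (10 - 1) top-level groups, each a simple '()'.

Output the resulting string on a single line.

Spec: pairs=17 depth=2 groups=10
Leftover pairs = 17 - 2 - (10-1) = 6
First group: deep chain of depth 2 + 6 sibling pairs
Remaining 9 groups: simple '()' each

Answer: (()()()()()()())()()()()()()()()()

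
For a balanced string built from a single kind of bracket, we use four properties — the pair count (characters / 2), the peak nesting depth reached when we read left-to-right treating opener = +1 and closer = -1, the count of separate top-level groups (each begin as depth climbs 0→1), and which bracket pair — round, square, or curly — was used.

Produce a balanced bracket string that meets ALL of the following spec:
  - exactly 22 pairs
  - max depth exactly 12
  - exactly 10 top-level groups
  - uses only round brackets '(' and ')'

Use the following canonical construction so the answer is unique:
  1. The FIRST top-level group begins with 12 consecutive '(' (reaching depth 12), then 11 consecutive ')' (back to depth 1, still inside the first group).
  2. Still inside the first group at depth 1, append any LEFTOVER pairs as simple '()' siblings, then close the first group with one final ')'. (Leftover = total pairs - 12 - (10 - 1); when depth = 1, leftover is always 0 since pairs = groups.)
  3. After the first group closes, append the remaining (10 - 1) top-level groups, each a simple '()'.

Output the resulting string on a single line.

Spec: pairs=22 depth=12 groups=10
Leftover pairs = 22 - 12 - (10-1) = 1
First group: deep chain of depth 12 + 1 sibling pairs
Remaining 9 groups: simple '()' each

Answer: (((((((((((()))))))))))())()()()()()()()()()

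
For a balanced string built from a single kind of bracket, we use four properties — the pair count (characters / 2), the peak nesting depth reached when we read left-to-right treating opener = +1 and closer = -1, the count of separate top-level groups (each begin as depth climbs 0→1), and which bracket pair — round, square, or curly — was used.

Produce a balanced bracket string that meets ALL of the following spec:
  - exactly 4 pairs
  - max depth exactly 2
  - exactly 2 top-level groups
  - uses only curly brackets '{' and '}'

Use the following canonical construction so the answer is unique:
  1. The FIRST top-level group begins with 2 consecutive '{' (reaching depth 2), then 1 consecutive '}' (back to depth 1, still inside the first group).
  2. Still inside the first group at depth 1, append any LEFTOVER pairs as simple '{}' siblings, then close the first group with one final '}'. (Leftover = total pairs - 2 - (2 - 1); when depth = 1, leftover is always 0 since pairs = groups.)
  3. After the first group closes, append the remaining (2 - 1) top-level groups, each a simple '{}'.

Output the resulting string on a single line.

Spec: pairs=4 depth=2 groups=2
Leftover pairs = 4 - 2 - (2-1) = 1
First group: deep chain of depth 2 + 1 sibling pairs
Remaining 1 groups: simple '{}' each

Answer: {{}{}}{}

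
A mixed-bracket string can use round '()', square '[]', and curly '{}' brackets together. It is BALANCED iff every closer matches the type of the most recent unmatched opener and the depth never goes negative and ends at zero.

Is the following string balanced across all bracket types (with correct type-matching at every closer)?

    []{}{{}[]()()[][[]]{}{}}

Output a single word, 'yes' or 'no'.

pos 0: push '['; stack = [
pos 1: ']' matches '['; pop; stack = (empty)
pos 2: push '{'; stack = {
pos 3: '}' matches '{'; pop; stack = (empty)
pos 4: push '{'; stack = {
pos 5: push '{'; stack = {{
pos 6: '}' matches '{'; pop; stack = {
pos 7: push '['; stack = {[
pos 8: ']' matches '['; pop; stack = {
pos 9: push '('; stack = {(
pos 10: ')' matches '('; pop; stack = {
pos 11: push '('; stack = {(
pos 12: ')' matches '('; pop; stack = {
pos 13: push '['; stack = {[
pos 14: ']' matches '['; pop; stack = {
pos 15: push '['; stack = {[
pos 16: push '['; stack = {[[
pos 17: ']' matches '['; pop; stack = {[
pos 18: ']' matches '['; pop; stack = {
pos 19: push '{'; stack = {{
pos 20: '}' matches '{'; pop; stack = {
pos 21: push '{'; stack = {{
pos 22: '}' matches '{'; pop; stack = {
pos 23: '}' matches '{'; pop; stack = (empty)
end: stack empty → VALID
Verdict: properly nested → yes

Answer: yes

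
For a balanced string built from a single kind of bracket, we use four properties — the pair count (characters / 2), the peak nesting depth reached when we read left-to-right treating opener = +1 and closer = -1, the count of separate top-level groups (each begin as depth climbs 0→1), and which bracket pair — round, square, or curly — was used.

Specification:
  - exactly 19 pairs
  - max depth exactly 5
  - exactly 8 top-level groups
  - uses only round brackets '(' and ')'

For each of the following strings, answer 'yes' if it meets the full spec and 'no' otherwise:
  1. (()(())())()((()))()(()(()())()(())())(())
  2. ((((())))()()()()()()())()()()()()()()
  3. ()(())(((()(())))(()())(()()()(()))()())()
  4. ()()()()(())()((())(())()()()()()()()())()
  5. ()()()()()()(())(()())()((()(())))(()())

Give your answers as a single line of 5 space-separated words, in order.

String 1 '(()(())())()((()))()(()(()())()(())())(())': depth seq [1 2 1 2 3 2 1 2 1 0 1 0 1 2 3 2 1 0 1 0 1 2 1 2 3 2 3 2 1 2 1 2 3 2 1 2 1 0 1 2 1 0]
  -> pairs=21 depth=3 groups=6 -> no
String 2 '((((())))()()()()()()())()()()()()()()': depth seq [1 2 3 4 5 4 3 2 1 2 1 2 1 2 1 2 1 2 1 2 1 2 1 0 1 0 1 0 1 0 1 0 1 0 1 0 1 0]
  -> pairs=19 depth=5 groups=8 -> yes
String 3 '()(())(((()(())))(()())(()()()(()))()())()': depth seq [1 0 1 2 1 0 1 2 3 4 3 4 5 4 3 2 1 2 3 2 3 2 1 2 3 2 3 2 3 2 3 4 3 2 1 2 1 2 1 0 1 0]
  -> pairs=21 depth=5 groups=4 -> no
String 4 '()()()()(())()((())(())()()()()()()()())()': depth seq [1 0 1 0 1 0 1 0 1 2 1 0 1 0 1 2 3 2 1 2 3 2 1 2 1 2 1 2 1 2 1 2 1 2 1 2 1 2 1 0 1 0]
  -> pairs=21 depth=3 groups=8 -> no
String 5 '()()()()()()(())(()())()((()(())))(()())': depth seq [1 0 1 0 1 0 1 0 1 0 1 0 1 2 1 0 1 2 1 2 1 0 1 0 1 2 3 2 3 4 3 2 1 0 1 2 1 2 1 0]
  -> pairs=20 depth=4 groups=11 -> no

Answer: no yes no no no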